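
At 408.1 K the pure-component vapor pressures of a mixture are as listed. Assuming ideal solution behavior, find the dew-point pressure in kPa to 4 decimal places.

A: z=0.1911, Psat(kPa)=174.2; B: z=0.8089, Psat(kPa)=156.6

At the dew point ψ → 1, so Σzᵢ/Kᵢ = 1 with Kᵢ = Pᵢˢᵃᵗ/P ⇒ 1/P = Σzᵢ/Pᵢˢᵃᵗ.
1/P = 0.1911/174.2 + 0.8089/156.6 = 0.0062624 ⇒ P = 159.6831 kPa

Pdew = 159.6831 kPa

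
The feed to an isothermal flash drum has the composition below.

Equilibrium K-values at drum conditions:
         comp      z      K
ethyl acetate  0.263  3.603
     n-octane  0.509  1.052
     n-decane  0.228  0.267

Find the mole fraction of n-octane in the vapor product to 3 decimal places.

Material balance + equilibrium reduce to Σ zᵢ(Kᵢ−1)/(1+ψ(Kᵢ−1)) = 0.
Feasibility: ΣzᵢKᵢ = 1.544, Σzᵢ/Kᵢ = 1.411 — both > 1, two phases present.
Newton–Raphson from ψ = 0.45:
  ψ = 0.450: g = 0.0918, g' = -0.652 → ψ = 0.591
  ψ = 0.591: g = 0.0007, g' = -0.659 → ψ = 0.592
Converged at ψ = 0.592.
Compositions from xᵢ = zᵢ/(1+ψ(Kᵢ−1)), yᵢ = Kᵢxᵢ:
  ethyl acetate: x = 0.104, y = 0.373
  n-octane: x = 0.494, y = 0.519
  n-decane: x = 0.403, y = 0.108

y_n-octane = 0.519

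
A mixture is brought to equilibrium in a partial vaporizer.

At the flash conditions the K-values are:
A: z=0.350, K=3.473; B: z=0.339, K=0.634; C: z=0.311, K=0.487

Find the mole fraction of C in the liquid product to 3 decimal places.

x_C = 0.428

Newton–Raphson from ψ = 0.64:
  ψ = 0.640: g = -0.0644, g' = -0.580 → ψ = 0.529
  ψ = 0.529: g = 0.0022, g' = -0.626 → ψ = 0.532
Converged at ψ = 0.532.
Compositions from xᵢ = zᵢ/(1+ψ(Kᵢ−1)), yᵢ = Kᵢxᵢ:
  A: x = 0.151, y = 0.525
  B: x = 0.421, y = 0.267
  C: x = 0.428, y = 0.208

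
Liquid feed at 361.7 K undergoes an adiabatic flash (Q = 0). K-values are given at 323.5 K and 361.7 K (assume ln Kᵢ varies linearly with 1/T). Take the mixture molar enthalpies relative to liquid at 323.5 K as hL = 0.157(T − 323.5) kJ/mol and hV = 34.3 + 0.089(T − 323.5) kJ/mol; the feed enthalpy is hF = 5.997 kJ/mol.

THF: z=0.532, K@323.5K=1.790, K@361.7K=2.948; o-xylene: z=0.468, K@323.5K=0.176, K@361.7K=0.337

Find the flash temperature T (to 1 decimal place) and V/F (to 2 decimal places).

Adiabatic flash: solve Rachford–Rice at each trial T, then check hF = ψ·hV(T) + (1−ψ)·hL(T).
  T = 323.5 K: K = (1.790, 0.176), RR gives ψ = 0.053, H_out = 1.826 kJ/mol
  T = 361.7 K: K = (2.948, 0.337), RR gives ψ = 0.562, H_out = 23.819 kJ/mol
  T = 342.6 K: K = (2.329, 0.248), RR gives ψ = 0.355, H_out = 14.727 kJ/mol
  T = 333.1 K: K = (2.051, 0.210), RR gives ψ = 0.228, H_out = 9.188 kJ/mol
  T = 328.3 K: K = (1.918, 0.193), RR gives ψ = 0.149, H_out = 5.818 kJ/mol
  T = 330.7 K: K = (1.984, 0.201), RR gives ψ = 0.190, H_out = 7.567 kJ/mol
Linear interpolation between T = 328.3 (H_out = 5.818) and T = 330.7 (H_out = 7.567) on hF = 5.997 gives T ≈ 328.5 K, at which ψ = 0.15.

T = 328.5 K, V/F = 0.15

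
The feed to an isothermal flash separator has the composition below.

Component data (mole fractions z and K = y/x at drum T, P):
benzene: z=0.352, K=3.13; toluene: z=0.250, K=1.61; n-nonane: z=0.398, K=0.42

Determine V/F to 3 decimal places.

V/F = 0.728

Newton–Raphson from V/F = 0.44:
  V/F = 0.440: g = 0.1973, g' = -0.725 → V/F = 0.712
  V/F = 0.712: g = 0.0108, g' = -0.686 → V/F = 0.728
Converged at V/F = 0.728.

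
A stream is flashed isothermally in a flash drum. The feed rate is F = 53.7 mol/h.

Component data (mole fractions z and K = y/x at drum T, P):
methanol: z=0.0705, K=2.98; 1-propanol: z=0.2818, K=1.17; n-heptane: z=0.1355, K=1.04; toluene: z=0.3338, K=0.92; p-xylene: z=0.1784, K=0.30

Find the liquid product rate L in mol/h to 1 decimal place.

L = 46.9 mol/h

Let β = V/F and solve Σ zᵢ(Kᵢ−1)/(1+β(Kᵢ−1)) = 0.
Feasibility: ΣzᵢKᵢ = 1.0413, Σzᵢ/Kᵢ = 1.3523 — both > 1, two phases present.
Iterate (Newton) starting at β = 0.5:
  β = 0.5000: g = -0.10033, g' = -0.2861 → β = 0.1494
  β = 0.1494: g = -0.00665, g' = -0.2838 → β = 0.1259
  β = 0.1259: g = 0.00010, g' = -0.2924 → β = 0.1263
Converged at β = 0.1263.
Then V = β·F = 0.1263·53.7 = 6.8 mol/h and L = F − V = 46.9 mol/h.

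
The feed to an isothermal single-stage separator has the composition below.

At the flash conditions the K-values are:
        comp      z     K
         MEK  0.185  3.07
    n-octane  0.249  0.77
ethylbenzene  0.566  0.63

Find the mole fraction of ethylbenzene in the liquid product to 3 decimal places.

Material balance + equilibrium reduce to Σ zᵢ(Kᵢ−1)/(1+V/F(Kᵢ−1)) = 0.
Check two-phase: ΣzᵢKᵢ = 1.116 > 1 and Σzᵢ/Kᵢ = 1.282 > 1, so g(0) = 0.116 > 0 and g(1) = -0.282 < 0.
Iterate (Newton) starting at V/F = 0.5:
  V/F = 0.500: g = -0.1335, g' = -0.325 → V/F = 0.089
  V/F = 0.089: g = 0.0483, g' = -0.662 → V/F = 0.162
  V/F = 0.162: g = 0.0045, g' = -0.546 → V/F = 0.170
Converged at V/F = 0.170.
Compositions from xᵢ = zᵢ/(1+V/F(Kᵢ−1)), yᵢ = Kᵢxᵢ:
  MEK: x = 0.137, y = 0.420
  n-octane: x = 0.259, y = 0.200
  ethylbenzene: x = 0.604, y = 0.381

x_ethylbenzene = 0.604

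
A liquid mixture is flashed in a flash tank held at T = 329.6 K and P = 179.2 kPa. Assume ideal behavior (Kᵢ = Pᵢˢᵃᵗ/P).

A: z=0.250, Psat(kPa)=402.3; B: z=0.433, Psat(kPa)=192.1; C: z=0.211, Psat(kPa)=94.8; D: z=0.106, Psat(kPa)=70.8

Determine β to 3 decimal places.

Raoult's law: Kᵢ = Pᵢˢᵃᵗ/P = Pᵢˢᵃᵗ/179.2.
  K_A = 402.3/179.2 = 2.24498, K_B = 192.1/179.2 = 1.07199, K_C = 94.8/179.2 = 0.52902, K_D = 70.8/179.2 = 0.39509
Rachford–Rice: g(β) = Σ zᵢ(Kᵢ−1)/(1+β(Kᵢ−1)) = 0.
Feasibility: ΣzᵢKᵢ = 1.179, Σzᵢ/Kᵢ = 1.182 — both > 1, two phases present.
Newton–Raphson from β = 0.3:
  β = 0.300: g = 0.0631, g' = -0.329 → β = 0.492
  β = 0.492: g = 0.0026, g' = -0.309 → β = 0.500
Converged at β = 0.500.

β = 0.500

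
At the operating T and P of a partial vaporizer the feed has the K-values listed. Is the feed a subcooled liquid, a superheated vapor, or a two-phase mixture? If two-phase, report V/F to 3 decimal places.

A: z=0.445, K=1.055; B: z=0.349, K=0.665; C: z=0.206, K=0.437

subcooled liquid

ΣzᵢKᵢ = 0.792; Σzᵢ/Kᵢ = 1.418.
Since ΣzᵢKᵢ < 1 the mixture is below its bubble point — single liquid phase.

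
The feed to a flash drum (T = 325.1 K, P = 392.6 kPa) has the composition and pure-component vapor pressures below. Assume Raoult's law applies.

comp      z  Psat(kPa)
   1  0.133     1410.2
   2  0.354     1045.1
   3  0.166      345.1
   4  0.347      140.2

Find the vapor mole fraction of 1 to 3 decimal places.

y_1 = 0.177

Raoult's law: Kᵢ = Pᵢˢᵃᵗ/P = Pᵢˢᵃᵗ/392.6.
  K_1 = 1410.2/392.6 = 3.59195, K_2 = 1045.1/392.6 = 2.66200, K_3 = 345.1/392.6 = 0.87901, K_4 = 140.2/392.6 = 0.35711
Material balance + equilibrium reduce to Σ zᵢ(Kᵢ−1)/(1+β(Kᵢ−1)) = 0.
Feasibility: ΣzᵢKᵢ = 1.690, Σzᵢ/Kᵢ = 1.331 — both > 1, two phases present.
Iterate (Newton) starting at β = 0.57:
  β = 0.570: g = 0.0676, g' = -0.764 → β = 0.659
  β = 0.659: g = -0.0004, g' = -0.779 → β = 0.658
Converged at β = 0.658.
Compositions from xᵢ = zᵢ/(1+β(Kᵢ−1)), yᵢ = Kᵢxᵢ:
  1: x = 0.049, y = 0.177
  2: x = 0.169, y = 0.450
  3: x = 0.180, y = 0.159
  4: x = 0.601, y = 0.215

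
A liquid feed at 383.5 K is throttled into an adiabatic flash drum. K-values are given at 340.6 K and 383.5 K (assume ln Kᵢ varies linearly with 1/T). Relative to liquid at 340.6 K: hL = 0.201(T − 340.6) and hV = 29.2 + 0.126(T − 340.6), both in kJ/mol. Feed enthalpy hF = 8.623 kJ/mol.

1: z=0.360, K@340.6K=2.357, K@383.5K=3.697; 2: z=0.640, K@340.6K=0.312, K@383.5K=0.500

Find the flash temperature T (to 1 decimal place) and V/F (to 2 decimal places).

T = 354.6 K, V/F = 0.21

Adiabatic flash: solve Rachford–Rice at each trial T, then check hF = ψ·hV(T) + (1−ψ)·hL(T).
  T = 340.6 K: K = (2.357, 0.312), RR gives ψ = 0.052, H_out = 1.508 kJ/mol
  T = 383.5 K: K = (3.697, 0.500), RR gives ψ = 0.483, H_out = 21.165 kJ/mol
  T = 362.1 K: K = (2.993, 0.401), RR gives ψ = 0.280, H_out = 12.036 kJ/mol
  T = 351.4 K: K = (2.667, 0.355), RR gives ψ = 0.174, H_out = 7.123 kJ/mol
  T = 356.8 K: K = (2.829, 0.378), RR gives ψ = 0.229, H_out = 9.659 kJ/mol
  T = 354.1 K: K = (2.748, 0.366), RR gives ψ = 0.202, H_out = 8.408 kJ/mol
  T = 355.5 K: K = (2.790, 0.372), RR gives ψ = 0.216, H_out = 9.060 kJ/mol
Linear interpolation between T = 354.1 (H_out = 8.408) and T = 355.5 (H_out = 9.060) on hF = 8.623 gives T ≈ 354.6 K, at which ψ = 0.21.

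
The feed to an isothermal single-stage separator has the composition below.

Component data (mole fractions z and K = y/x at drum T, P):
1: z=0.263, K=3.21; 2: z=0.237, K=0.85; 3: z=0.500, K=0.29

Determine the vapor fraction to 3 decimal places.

ψ = 0.153

Material balance + equilibrium reduce to Σ zᵢ(Kᵢ−1)/(1+ψ(Kᵢ−1)) = 0.
Check two-phase: ΣzᵢKᵢ = 1.191 > 1 and Σzᵢ/Kᵢ = 2.085 > 1, so g(0) = 0.191 > 0 and g(1) = -1.085 < 0.
Newton–Raphson from ψ = 0.51:
  ψ = 0.510: g = -0.3218, g' = -0.910 → ψ = 0.156
  ψ = 0.156: g = -0.0037, g' = -1.034 → ψ = 0.153
Converged at ψ = 0.153.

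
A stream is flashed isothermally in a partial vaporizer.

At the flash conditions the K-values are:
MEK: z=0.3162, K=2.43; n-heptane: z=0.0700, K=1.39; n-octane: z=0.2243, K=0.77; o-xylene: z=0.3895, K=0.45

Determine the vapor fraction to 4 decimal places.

Iterate (Newton) starting at ψ = 0.5:
  ψ = 0.5000: g = -0.06728, g' = -0.4666 → ψ = 0.3558
  ψ = 0.3558: g = 0.00112, g' = -0.4884 → ψ = 0.3581
Converged at ψ = 0.3581.

ψ = 0.3581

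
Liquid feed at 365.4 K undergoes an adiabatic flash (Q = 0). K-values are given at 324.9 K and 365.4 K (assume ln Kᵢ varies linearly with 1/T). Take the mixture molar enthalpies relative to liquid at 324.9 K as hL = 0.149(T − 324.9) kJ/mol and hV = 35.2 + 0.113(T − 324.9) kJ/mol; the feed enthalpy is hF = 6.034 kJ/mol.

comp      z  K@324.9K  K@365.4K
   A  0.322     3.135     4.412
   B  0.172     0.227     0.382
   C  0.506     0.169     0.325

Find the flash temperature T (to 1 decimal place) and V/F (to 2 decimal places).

T = 334.6 K, V/F = 0.13

Adiabatic flash: solve Rachford–Rice at each trial T, then check hF = ψ·hV(T) + (1−ψ)·hL(T).
  T = 324.9 K: K = (3.135, 0.227, 0.169), RR gives ψ = 0.077, H_out = 2.706 kJ/mol
  T = 365.4 K: K = (4.412, 0.382, 0.325), RR gives ψ = 0.289, H_out = 15.773 kJ/mol
  T = 345.1 K: K = (3.755, 0.299, 0.239), RR gives ψ = 0.185, H_out = 9.402 kJ/mol
  T = 335.0 K: K = (3.440, 0.262, 0.202), RR gives ψ = 0.133, H_out = 6.151 kJ/mol
  T = 329.9 K: K = (3.285, 0.244, 0.185), RR gives ψ = 0.106, H_out = 4.444 kJ/mol
  T = 332.4 K: K = (3.361, 0.252, 0.193), RR gives ψ = 0.119, H_out = 5.288 kJ/mol
  T = 333.7 K: K = (3.401, 0.257, 0.197), RR gives ψ = 0.126, H_out = 5.721 kJ/mol
Linear interpolation between T = 333.7 (H_out = 5.721) and T = 335.0 (H_out = 6.151) on hF = 6.034 gives T ≈ 334.6 K, at which ψ = 0.13.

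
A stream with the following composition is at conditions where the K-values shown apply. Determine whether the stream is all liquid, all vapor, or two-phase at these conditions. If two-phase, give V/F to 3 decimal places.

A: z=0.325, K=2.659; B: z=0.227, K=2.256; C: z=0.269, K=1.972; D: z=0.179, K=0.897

ΣzᵢKᵢ = 2.067; Σzᵢ/Kᵢ = 0.559.
Since Σzᵢ/Kᵢ < 1 the mixture is above its dew point — single vapor phase.

all vapor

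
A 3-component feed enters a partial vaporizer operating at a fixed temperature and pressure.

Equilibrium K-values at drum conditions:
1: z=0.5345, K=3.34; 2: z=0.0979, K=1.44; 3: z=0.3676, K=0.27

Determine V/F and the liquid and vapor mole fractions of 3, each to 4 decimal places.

V/F = 0.6659, x_3 = 0.7154, y_3 = 0.1931

Material balance + equilibrium reduce to Σ zᵢ(Kᵢ−1)/(1+V/F(Kᵢ−1)) = 0.
Check two-phase: ΣzᵢKᵢ = 2.0255 > 1 and Σzᵢ/Kᵢ = 1.5895 > 1, so g(0) = 1.0255 > 0 and g(1) = -0.5895 < 0.
Newton iteration, V/F⁰ = 0.58:
  V/F = 0.5800: g = 0.09952, g' = -1.1280 → V/F = 0.6682
  V/F = 0.6682: g = -0.00276, g' = -1.2033 → V/F = 0.6659
Converged at V/F = 0.6659.
Compositions from xᵢ = zᵢ/(1+V/F(Kᵢ−1)), yᵢ = Kᵢxᵢ:
  1: x = 0.2089, y = 0.6978
  2: x = 0.0757, y = 0.1090
  3: x = 0.7154, y = 0.1931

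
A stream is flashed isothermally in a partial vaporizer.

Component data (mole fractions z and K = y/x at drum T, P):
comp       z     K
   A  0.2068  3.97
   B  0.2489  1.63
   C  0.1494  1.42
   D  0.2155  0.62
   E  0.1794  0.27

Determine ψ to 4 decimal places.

Newton–Raphson from ψ = 0.58:
  ψ = 0.5800: g = 0.05872, g' = -0.6549 → ψ = 0.6697
  ψ = 0.6697: g = -0.00131, g' = -0.6910 → ψ = 0.6678
Converged at ψ = 0.6678.

ψ = 0.6678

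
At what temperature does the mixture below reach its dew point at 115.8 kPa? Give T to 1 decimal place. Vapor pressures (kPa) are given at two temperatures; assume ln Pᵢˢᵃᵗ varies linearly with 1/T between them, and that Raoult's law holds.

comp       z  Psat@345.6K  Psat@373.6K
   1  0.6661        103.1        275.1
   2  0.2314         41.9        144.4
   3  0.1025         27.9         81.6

Dew-point temperature: Σzᵢ·P/Pᵢˢᵃᵗ(T) = 1. Interpolate ln Pᵢˢᵃᵗ = aᵢ + bᵢ/T.
  T = 345.6 K: ΣzᵢP/Pᵢˢᵃᵗ = 1.8131
  T = 373.6 K: ΣzᵢP/Pᵢˢᵃᵗ = 0.6114
  T = 359.6 K: ΣzᵢP/Pᵢˢᵃᵗ = 1.0293
  T = 366.6 K: ΣzᵢP/Pᵢˢᵃᵗ = 0.7891
  T = 363.1 K: ΣzᵢP/Pᵢˢᵃᵗ = 0.9000
  T = 361.4 K: ΣzᵢP/Pᵢˢᵃᵗ = 0.9603
  T = 360.5 K: ΣzᵢP/Pᵢˢᵃᵗ = 0.9941
Interpolating between 359.6 K and 360.5 K gives T ≈ 360.3 K.

T = 360.3 K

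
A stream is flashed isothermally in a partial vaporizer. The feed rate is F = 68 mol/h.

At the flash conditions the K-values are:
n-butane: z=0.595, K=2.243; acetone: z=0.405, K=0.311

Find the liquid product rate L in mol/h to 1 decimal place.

Binary case is linear: z₁(K₁−1)(1+β(K₂−1)) + z₂(K₂−1)(1+β(K₁−1)) = 0
⇒ β = [z₁(K₁−1)+z₂(K₂−1)] / [−(K₁−1)(K₂−1)] = 0.4605/0.8564 = 0.538
Then V = β·F = 0.5377·68 = 36.6 mol/h and L = F − V = 31.4 mol/h.

L = 31.4 mol/h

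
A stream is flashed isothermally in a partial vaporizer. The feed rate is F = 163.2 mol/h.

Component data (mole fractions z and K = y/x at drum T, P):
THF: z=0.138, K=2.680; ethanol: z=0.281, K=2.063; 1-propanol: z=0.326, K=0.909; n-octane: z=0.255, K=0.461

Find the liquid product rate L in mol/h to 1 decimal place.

L = 38.2 mol/h

Rachford–Rice: g(V/F) = Σ zᵢ(Kᵢ−1)/(1+V/F(Kᵢ−1)) = 0.
g(0) = ΣzᵢKᵢ − 1 = 0.363 and g(1) = 1 − Σzᵢ/Kᵢ = -0.099, so a root lies in (0, 1).
Newton–Raphson from V/F = 0.5:
  V/F = 0.500: g = 0.1018, g' = -0.392 → V/F = 0.760
  V/F = 0.760: g = 0.0025, g' = -0.388 → V/F = 0.766
Converged at V/F = 0.766.
Then V = V/F·F = 0.7661·163.2 = 125.0 mol/h and L = F − V = 38.2 mol/h.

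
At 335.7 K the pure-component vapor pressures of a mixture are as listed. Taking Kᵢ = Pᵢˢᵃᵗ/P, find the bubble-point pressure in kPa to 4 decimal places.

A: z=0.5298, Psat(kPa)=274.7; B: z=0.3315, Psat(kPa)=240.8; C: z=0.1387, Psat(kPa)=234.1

Pbub = 257.8309 kPa

At the bubble point ψ → 0, so ΣzᵢKᵢ = 1 with Kᵢ = Pᵢˢᵃᵗ/P ⇒ P = ΣzᵢPᵢˢᵃᵗ.
P = 0.5298·274.7 + 0.3315·240.8 + 0.1387·234.1 = 257.8309 kPa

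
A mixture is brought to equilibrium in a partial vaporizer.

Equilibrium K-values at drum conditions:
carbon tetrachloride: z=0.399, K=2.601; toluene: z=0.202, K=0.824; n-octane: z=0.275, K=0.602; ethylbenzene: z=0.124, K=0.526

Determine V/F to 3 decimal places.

V/F = 0.756

Rachford–Rice: g(V/F) = Σ zᵢ(Kᵢ−1)/(1+V/F(Kᵢ−1)) = 0.
Feasibility: ΣzᵢKᵢ = 1.435, Σzᵢ/Kᵢ = 1.091 — both > 1, two phases present.
Newton–Raphson from V/F = 0.4:
  V/F = 0.400: g = 0.1485, g' = -0.491 → V/F = 0.702
  V/F = 0.702: g = 0.0202, g' = -0.381 → V/F = 0.755
  V/F = 0.755: g = 0.0002, g' = -0.375 → V/F = 0.756
Converged at V/F = 0.756.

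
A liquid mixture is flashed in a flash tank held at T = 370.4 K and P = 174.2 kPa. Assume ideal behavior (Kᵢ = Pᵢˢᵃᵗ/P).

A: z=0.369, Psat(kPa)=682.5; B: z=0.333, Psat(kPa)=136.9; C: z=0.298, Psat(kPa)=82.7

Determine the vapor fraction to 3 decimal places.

ψ = 0.740

Raoult's law: Kᵢ = Pᵢˢᵃᵗ/P = Pᵢˢᵃᵗ/174.2.
  K_A = 682.5/174.2 = 3.91791, K_B = 136.9/174.2 = 0.78588, K_C = 82.7/174.2 = 0.47474
Material balance + equilibrium reduce to Σ zᵢ(Kᵢ−1)/(1+ψ(Kᵢ−1)) = 0.
Feasibility: ΣzᵢKᵢ = 1.849, Σzᵢ/Kᵢ = 1.146 — both > 1, two phases present.
Newton iteration, ψ⁰ = 0.56:
  ψ = 0.560: g = 0.1060, g' = -0.638 → ψ = 0.726
  ψ = 0.726: g = 0.0077, g' = -0.559 → ψ = 0.740
Converged at ψ = 0.740.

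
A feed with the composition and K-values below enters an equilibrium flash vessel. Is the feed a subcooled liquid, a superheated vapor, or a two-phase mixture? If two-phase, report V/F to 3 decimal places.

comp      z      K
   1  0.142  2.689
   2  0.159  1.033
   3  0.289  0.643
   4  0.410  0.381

ΣzᵢKᵢ = 0.888; Σzᵢ/Kᵢ = 1.732.
Since ΣzᵢKᵢ < 1 the mixture is below its bubble point — single liquid phase.

subcooled liquid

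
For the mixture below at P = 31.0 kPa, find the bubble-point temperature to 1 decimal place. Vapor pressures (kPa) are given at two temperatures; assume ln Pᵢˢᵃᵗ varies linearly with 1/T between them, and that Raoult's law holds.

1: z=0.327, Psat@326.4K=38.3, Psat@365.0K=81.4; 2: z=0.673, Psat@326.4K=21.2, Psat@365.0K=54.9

T = 332.4 K

Bubble-point temperature: ΣzᵢPᵢˢᵃᵗ(T) = P. Interpolate ln Pᵢˢᵃᵗ = aᵢ + bᵢ/T.
  T = 326.4 K: ΣzᵢPᵢˢᵃᵗ = 26.79 kPa
  T = 365.0 K: ΣzᵢPᵢˢᵃᵗ = 63.57 kPa
  T = 345.7 K: ΣzᵢPᵢˢᵃᵗ = 42.22 kPa
  T = 336.0 K: ΣzᵢPᵢˢᵃᵗ = 33.80 kPa
  T = 331.2 K: ΣzᵢPᵢˢᵃᵗ = 30.14 kPa
  T = 333.6 K: ΣzᵢPᵢˢᵃᵗ = 31.93 kPa
Interpolating between 331.2 K and 333.6 K gives T ≈ 332.4 K.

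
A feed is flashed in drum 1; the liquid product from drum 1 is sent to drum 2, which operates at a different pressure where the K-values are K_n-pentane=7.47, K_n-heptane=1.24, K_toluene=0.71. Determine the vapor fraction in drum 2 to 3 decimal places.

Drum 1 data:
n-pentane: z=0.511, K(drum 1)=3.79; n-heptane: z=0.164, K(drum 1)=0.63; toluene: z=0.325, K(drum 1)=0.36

Drum 1:
Iterate (Newton) starting at ψ₁ = 0.5:
  ψ₁ = 0.500: g = 0.2149, g' = -1.015 → ψ₁ = 0.712
  ψ₁ = 0.712: g = 0.0131, g' = -0.937 → ψ₁ = 0.726
Converged at ψ₁ = 0.726.
Drum-1 compositions:
  n-pentane: x = 0.169, y = 0.640
  n-heptane: x = 0.224, y = 0.141
  toluene: x = 0.607, y = 0.218
Drum-2 feed = drum-1 liquid: z₂ = (0.1689, 0.2242, 0.6069).
Drum 2:
Let ψ₂ = V/F and solve Σ zᵢ(Kᵢ−1)/(1+ψ₂(Kᵢ−1)) = 0.
Check two-phase: ΣzᵢKᵢ = 1.971 > 1 and Σzᵢ/Kᵢ = 1.058 > 1, so g(0) = 0.971 > 0 and g(1) = -0.058 < 0.
Iterate (Newton) starting at ψ₂ = 0.5:
  ψ₂ = 0.500: g = 0.1003, g' = -0.474 → ψ₂ = 0.711
  ψ₂ = 0.711: g = 0.0193, g' = -0.316 → ψ₂ = 0.773
  ψ₂ = 0.773: g = 0.0008, g' = -0.290 → ψ₂ = 0.775
Converged at ψ₂ = 0.775.
  n-pentane: x = 0.028, y = 0.210
  n-heptane: x = 0.189, y = 0.234
  toluene: x = 0.783, y = 0.556

V/F (drum 2) = 0.775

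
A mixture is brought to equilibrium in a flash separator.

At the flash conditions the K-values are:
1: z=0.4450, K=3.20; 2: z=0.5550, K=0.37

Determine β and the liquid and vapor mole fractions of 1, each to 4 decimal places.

Newton iteration, β⁰ = 0.5:
  β = 0.5000: g = -0.04425, g' = -0.9578 → β = 0.4538
  β = 0.4538: g = 0.00026, g' = -0.9713 → β = 0.4541
Converged at β = 0.4541.
Compositions from xᵢ = zᵢ/(1+β(Kᵢ−1)), yᵢ = Kᵢxᵢ:
  1: x = 0.2226, y = 0.7124
  2: x = 0.7774, y = 0.2876

β = 0.4541, x_1 = 0.2226, y_1 = 0.7124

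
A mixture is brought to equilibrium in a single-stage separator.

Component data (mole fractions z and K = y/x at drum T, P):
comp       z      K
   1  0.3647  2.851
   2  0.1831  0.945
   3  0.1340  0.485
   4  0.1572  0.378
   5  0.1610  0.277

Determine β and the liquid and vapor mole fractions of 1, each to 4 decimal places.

Rachford–Rice: g(β) = Σ zᵢ(Kᵢ−1)/(1+β(Kᵢ−1)) = 0.
Check two-phase: ΣzᵢKᵢ = 1.3818 > 1 and Σzᵢ/Kᵢ = 1.5951 > 1, so g(0) = 0.3818 > 0 and g(1) = -0.5951 < 0.
Newton–Raphson from β = 0.69:
  β = 0.6900: g = -0.22465, g' = -0.8489 → β = 0.4254
  β = 0.4254: g = -0.02204, g' = -0.7380 → β = 0.3955
  β = 0.3955: g = 0.00010, g' = -0.7452 → β = 0.3956
Converged at β = 0.3956.
Compositions from xᵢ = zᵢ/(1+β(Kᵢ−1)), yᵢ = Kᵢxᵢ:
  1: x = 0.2105, y = 0.6002
  2: x = 0.1872, y = 0.1769
  3: x = 0.1683, y = 0.0816
  4: x = 0.2085, y = 0.0788
  5: x = 0.2255, y = 0.0625

β = 0.3956, x_1 = 0.2105, y_1 = 0.6002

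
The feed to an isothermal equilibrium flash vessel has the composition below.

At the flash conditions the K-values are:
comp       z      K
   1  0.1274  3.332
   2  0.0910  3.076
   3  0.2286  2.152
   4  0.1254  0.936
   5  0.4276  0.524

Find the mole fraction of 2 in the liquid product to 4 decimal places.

Let β = V/F and solve Σ zᵢ(Kᵢ−1)/(1+β(Kᵢ−1)) = 0.
Check two-phase: ΣzᵢKᵢ = 1.5378 > 1 and Σzᵢ/Kᵢ = 1.1241 > 1, so g(0) = 0.5378 > 0 and g(1) = -0.1241 < 0.
Newton–Raphson from β = 0.33:
  β = 0.3300: g = 0.22115, g' = -0.6555 → β = 0.6674
  β = 0.6674: g = 0.03763, g' = -0.4806 → β = 0.7457
  β = 0.7457: g = 0.00032, g' = -0.4740 → β = 0.7463
Converged at β = 0.7463.
Compositions from xᵢ = zᵢ/(1+β(Kᵢ−1)), yᵢ = Kᵢxᵢ:
  1: x = 0.0465, y = 0.1549
  2: x = 0.0357, y = 0.1098
  3: x = 0.1229, y = 0.2645
  4: x = 0.1317, y = 0.1233
  5: x = 0.6632, y = 0.3475

x_2 = 0.0357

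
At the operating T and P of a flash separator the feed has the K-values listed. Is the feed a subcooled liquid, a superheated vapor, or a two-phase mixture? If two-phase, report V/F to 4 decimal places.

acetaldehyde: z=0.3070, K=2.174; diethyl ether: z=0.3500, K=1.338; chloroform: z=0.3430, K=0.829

superheated vapor

ΣzᵢKᵢ = 1.4201; Σzᵢ/Kᵢ = 0.8166.
Since Σzᵢ/Kᵢ < 1 the mixture is above its dew point — single vapor phase.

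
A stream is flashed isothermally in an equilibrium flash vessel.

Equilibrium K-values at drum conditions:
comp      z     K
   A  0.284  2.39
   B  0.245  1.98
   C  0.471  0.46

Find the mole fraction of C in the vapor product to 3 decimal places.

y_C = 0.316

Rachford–Rice: g(V/F) = Σ zᵢ(Kᵢ−1)/(1+V/F(Kᵢ−1)) = 0.
Feasibility: ΣzᵢKᵢ = 1.381, Σzᵢ/Kᵢ = 1.266 — both > 1, two phases present.
Newton–Raphson from V/F = 0.48:
  V/F = 0.480: g = 0.0567, g' = -0.557 → V/F = 0.582
Converged at V/F = 0.582.
Compositions from xᵢ = zᵢ/(1+V/F(Kᵢ−1)), yᵢ = Kᵢxᵢ:
  A: x = 0.157, y = 0.375
  B: x = 0.156, y = 0.309
  C: x = 0.687, y = 0.316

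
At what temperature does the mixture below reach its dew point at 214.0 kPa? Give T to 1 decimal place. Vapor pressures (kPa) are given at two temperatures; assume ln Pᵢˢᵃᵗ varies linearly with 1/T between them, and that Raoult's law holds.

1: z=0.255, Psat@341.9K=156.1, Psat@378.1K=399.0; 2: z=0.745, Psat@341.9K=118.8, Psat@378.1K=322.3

T = 360.3 K

Dew-point temperature: Σzᵢ·P/Pᵢˢᵃᵗ(T) = 1. Interpolate ln Pᵢˢᵃᵗ = aᵢ + bᵢ/T.
  T = 341.9 K: ΣzᵢP/Pᵢˢᵃᵗ = 1.6916
  T = 378.1 K: ΣzᵢP/Pᵢˢᵃᵗ = 0.6314
  T = 360.0 K: ΣzᵢP/Pᵢˢᵃᵗ = 1.0081
  T = 369.1 K: ΣzᵢP/Pᵢˢᵃᵗ = 0.7923
  T = 364.6 K: ΣzᵢP/Pᵢˢᵃᵗ = 0.8912
  T = 362.3 K: ΣzᵢP/Pᵢˢᵃᵗ = 0.9475
Interpolating between 360.0 K and 362.3 K gives T ≈ 360.3 K.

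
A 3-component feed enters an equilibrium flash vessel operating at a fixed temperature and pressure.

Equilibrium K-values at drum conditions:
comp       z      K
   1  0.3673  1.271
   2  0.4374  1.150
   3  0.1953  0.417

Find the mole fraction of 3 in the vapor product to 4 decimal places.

Rachford–Rice: g(ψ) = Σ zᵢ(Kᵢ−1)/(1+ψ(Kᵢ−1)) = 0.
Check two-phase: ΣzᵢKᵢ = 1.0513 > 1 and Σzᵢ/Kᵢ = 1.1377 > 1, so g(0) = 0.0513 > 0 and g(1) = -0.1377 < 0.
Newton–Raphson from ψ = 0.35:
  ψ = 0.3500: g = 0.01020, g' = -0.1362 → ψ = 0.4249
  ψ = 0.4249: g = -0.00042, g' = -0.1477 → ψ = 0.4221
Converged at ψ = 0.4221.
Compositions from xᵢ = zᵢ/(1+ψ(Kᵢ−1)), yᵢ = Kᵢxᵢ:
  1: x = 0.3296, y = 0.4189
  2: x = 0.4114, y = 0.4731
  3: x = 0.2590, y = 0.1080

y_3 = 0.1080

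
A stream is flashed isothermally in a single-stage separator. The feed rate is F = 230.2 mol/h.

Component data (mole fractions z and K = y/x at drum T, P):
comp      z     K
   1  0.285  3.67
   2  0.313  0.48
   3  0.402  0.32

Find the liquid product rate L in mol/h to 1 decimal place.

Let ψ = V/F and solve Σ zᵢ(Kᵢ−1)/(1+ψ(Kᵢ−1)) = 0.
Feasibility: ΣzᵢKᵢ = 1.325, Σzᵢ/Kᵢ = 1.986 — both > 1, two phases present.
Iterate (Newton) starting at ψ = 0.35:
  ψ = 0.350: g = -0.1644, g' = -0.990 → ψ = 0.184
  ψ = 0.184: g = 0.0180, g' = -1.260 → ψ = 0.198
Converged at ψ = 0.198.
Then V = ψ·F = 0.1984·230.2 = 45.7 mol/h and L = F − V = 184.5 mol/h.

L = 184.5 mol/h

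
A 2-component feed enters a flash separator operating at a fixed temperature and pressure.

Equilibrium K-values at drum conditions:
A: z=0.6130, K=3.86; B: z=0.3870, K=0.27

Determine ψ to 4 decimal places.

ψ = 0.7044

Rachford–Rice: g(ψ) = Σ zᵢ(Kᵢ−1)/(1+ψ(Kᵢ−1)) = 0.
Check two-phase: ΣzᵢKᵢ = 2.4707 > 1 and Σzᵢ/Kᵢ = 1.5921 > 1, so g(0) = 1.4707 > 0 and g(1) = -0.5921 < 0.
Newton–Raphson from ψ = 0.5:
  ψ = 0.5000: g = 0.27658, g' = -1.3606 → ψ = 0.7033
  ψ = 0.7033: g = 0.00162, g' = -1.4239 → ψ = 0.7044
Converged at ψ = 0.7044.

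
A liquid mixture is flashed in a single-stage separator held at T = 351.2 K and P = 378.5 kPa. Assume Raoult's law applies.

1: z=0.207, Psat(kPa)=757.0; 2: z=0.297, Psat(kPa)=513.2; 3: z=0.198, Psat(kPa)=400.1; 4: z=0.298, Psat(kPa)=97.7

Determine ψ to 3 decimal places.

Raoult's law: Kᵢ = Pᵢˢᵃᵗ/P = Pᵢˢᵃᵗ/378.5.
  K_1 = 757.0/378.5 = 2.00000, K_2 = 513.2/378.5 = 1.35588, K_3 = 400.1/378.5 = 1.05707, K_4 = 97.7/378.5 = 0.25812
Material balance + equilibrium reduce to Σ zᵢ(Kᵢ−1)/(1+ψ(Kᵢ−1)) = 0.
Feasibility: ΣzᵢKᵢ = 1.103, Σzᵢ/Kᵢ = 1.664 — both > 1, two phases present.
Newton iteration, ψ⁰ = 0.38:
  ψ = 0.380: g = -0.0537, g' = -0.457 → ψ = 0.262
  ψ = 0.262: g = -0.0027, g' = -0.415 → ψ = 0.256
Converged at ψ = 0.256.

ψ = 0.256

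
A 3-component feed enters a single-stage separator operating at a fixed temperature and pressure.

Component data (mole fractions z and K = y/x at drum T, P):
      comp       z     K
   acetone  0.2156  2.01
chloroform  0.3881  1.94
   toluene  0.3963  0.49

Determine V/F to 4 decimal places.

V/F = 0.7728

Rachford–Rice: g(V/F) = Σ zᵢ(Kᵢ−1)/(1+V/F(Kᵢ−1)) = 0.
Check two-phase: ΣzᵢKᵢ = 1.3805 > 1 and Σzᵢ/Kᵢ = 1.1161 > 1, so g(0) = 0.3805 > 0 and g(1) = -0.1161 < 0.
Iterate (Newton) starting at V/F = 0.39:
  V/F = 0.3900: g = 0.17088, g' = -0.4574 → V/F = 0.7636
  V/F = 0.7636: g = 0.00431, g' = -0.4628 → V/F = 0.7729
  V/F = 0.7729: g = -0.00001, g' = -0.4652 → V/F = 0.7728
Converged at V/F = 0.7728.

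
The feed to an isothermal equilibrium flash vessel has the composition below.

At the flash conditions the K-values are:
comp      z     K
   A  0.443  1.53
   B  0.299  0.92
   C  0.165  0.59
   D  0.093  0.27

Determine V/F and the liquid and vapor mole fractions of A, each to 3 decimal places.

Rachford–Rice: g(V/F) = Σ zᵢ(Kᵢ−1)/(1+V/F(Kᵢ−1)) = 0.
Check two-phase: ΣzᵢKᵢ = 1.075 > 1 and Σzᵢ/Kᵢ = 1.239 > 1, so g(0) = 0.075 > 0 and g(1) = -0.239 < 0.
Iterate (Newton) starting at V/F = 0.32:
  V/F = 0.320: g = 0.0097, g' = -0.214 → V/F = 0.366
  V/F = 0.366: g = -0.0001, g' = -0.220 → V/F = 0.365
Converged at V/F = 0.365.
Compositions from xᵢ = zᵢ/(1+V/F(Kᵢ−1)), yᵢ = Kᵢxᵢ:
  A: x = 0.371, y = 0.568
  B: x = 0.308, y = 0.283
  C: x = 0.194, y = 0.114
  D: x = 0.127, y = 0.034

V/F = 0.365, x_A = 0.371, y_A = 0.568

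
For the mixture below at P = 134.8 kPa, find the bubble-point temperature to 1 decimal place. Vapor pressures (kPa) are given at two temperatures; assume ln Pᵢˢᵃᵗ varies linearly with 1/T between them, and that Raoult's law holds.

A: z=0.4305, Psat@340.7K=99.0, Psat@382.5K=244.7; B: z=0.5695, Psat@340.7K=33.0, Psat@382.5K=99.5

T = 373.8 K

Bubble-point temperature: ΣzᵢPᵢˢᵃᵗ(T) = P. Interpolate ln Pᵢˢᵃᵗ = aᵢ + bᵢ/T.
  T = 340.7 K: ΣzᵢPᵢˢᵃᵗ = 61.41 kPa
  T = 382.5 K: ΣzᵢPᵢˢᵃᵗ = 162.01 kPa
  T = 361.6 K: ΣzᵢPᵢˢᵃᵗ = 102.47 kPa
  T = 372.1 K: ΣzᵢPᵢˢᵃᵗ = 129.79 kPa
  T = 377.3 K: ΣzᵢPᵢˢᵃᵗ = 145.22 kPa
  T = 374.7 K: ΣzᵢPᵢˢᵃᵗ = 137.34 kPa
Interpolating between 372.1 K and 374.7 K gives T ≈ 373.8 K.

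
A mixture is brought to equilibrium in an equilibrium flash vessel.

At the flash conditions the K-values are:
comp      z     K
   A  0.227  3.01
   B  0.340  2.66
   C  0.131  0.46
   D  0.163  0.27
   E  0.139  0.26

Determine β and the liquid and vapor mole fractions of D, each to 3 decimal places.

β = 0.589, x_D = 0.286, y_D = 0.077

Rachford–Rice: g(β) = Σ zᵢ(Kᵢ−1)/(1+β(Kᵢ−1)) = 0.
Check two-phase: ΣzᵢKᵢ = 1.728 > 1 and Σzᵢ/Kᵢ = 1.626 > 1, so g(0) = 0.728 > 0 and g(1) = -0.626 < 0.
Newton iteration, β⁰ = 0.45:
  β = 0.450: g = 0.1378, g' = -0.990 → β = 0.589
Converged at β = 0.589.
Compositions from xᵢ = zᵢ/(1+β(Kᵢ−1)), yᵢ = Kᵢxᵢ:
  A: x = 0.104, y = 0.313
  B: x = 0.172, y = 0.457
  C: x = 0.192, y = 0.088
  D: x = 0.286, y = 0.077
  E: x = 0.246, y = 0.064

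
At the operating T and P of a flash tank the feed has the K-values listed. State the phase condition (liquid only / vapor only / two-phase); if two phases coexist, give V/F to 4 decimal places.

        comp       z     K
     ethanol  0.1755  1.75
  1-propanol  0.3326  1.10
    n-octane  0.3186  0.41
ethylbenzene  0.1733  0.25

liquid only

ΣzᵢKᵢ = 0.8469; Σzᵢ/Kᵢ = 1.8729.
Since ΣzᵢKᵢ < 1 the mixture is below its bubble point — single liquid phase.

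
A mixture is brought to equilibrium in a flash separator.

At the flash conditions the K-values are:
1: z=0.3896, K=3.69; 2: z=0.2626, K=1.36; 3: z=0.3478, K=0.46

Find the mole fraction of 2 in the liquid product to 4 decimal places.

x_2 = 0.1973

Let β = V/F and solve Σ zᵢ(Kᵢ−1)/(1+β(Kᵢ−1)) = 0.
Check two-phase: ΣzᵢKᵢ = 1.9547 > 1 and Σzᵢ/Kᵢ = 1.0548 > 1, so g(0) = 0.9547 > 0 and g(1) = -0.0548 < 0.
Iterate (Newton) starting at β = 0.34:
  β = 0.3400: g = 0.40156, g' = -0.9483 → β = 0.7635
  β = 0.7635: g = 0.09779, g' = -0.6169 → β = 0.9220
  β = 0.9220: g = -0.00192, g' = -0.6542 → β = 0.9191
Converged at β = 0.9191.
Compositions from xᵢ = zᵢ/(1+β(Kᵢ−1)), yᵢ = Kᵢxᵢ:
  1: x = 0.1122, y = 0.4140
  2: x = 0.1973, y = 0.2683
  3: x = 0.6905, y = 0.3176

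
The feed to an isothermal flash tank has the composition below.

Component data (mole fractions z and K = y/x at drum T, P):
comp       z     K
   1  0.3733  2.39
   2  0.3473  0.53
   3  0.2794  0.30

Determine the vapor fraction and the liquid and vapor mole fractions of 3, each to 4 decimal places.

ψ = 0.1978, x_3 = 0.3243, y_3 = 0.0973

Let ψ = V/F and solve Σ zᵢ(Kᵢ−1)/(1+ψ(Kᵢ−1)) = 0.
Check two-phase: ΣzᵢKᵢ = 1.1601 > 1 and Σzᵢ/Kᵢ = 1.7428 > 1, so g(0) = 0.1601 > 0 and g(1) = -0.7428 < 0.
Newton–Raphson from ψ = 0.5:
  ψ = 0.5000: g = -0.20814, g' = -0.7062 → ψ = 0.2053
  ψ = 0.2053: g = -0.00535, g' = -0.7173 → ψ = 0.1978
Converged at ψ = 0.1978.
Compositions from xᵢ = zᵢ/(1+ψ(Kᵢ−1)), yᵢ = Kᵢxᵢ:
  1: x = 0.2928, y = 0.6998
  2: x = 0.3829, y = 0.2029
  3: x = 0.3243, y = 0.0973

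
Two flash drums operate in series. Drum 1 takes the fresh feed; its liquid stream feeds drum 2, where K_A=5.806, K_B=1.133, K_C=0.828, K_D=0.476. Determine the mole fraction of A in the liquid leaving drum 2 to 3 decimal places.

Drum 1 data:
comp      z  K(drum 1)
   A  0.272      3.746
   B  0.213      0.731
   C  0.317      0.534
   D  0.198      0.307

x_A (drum 2) = 0.045

Drum 1:
Rachford–Rice: g(ψ₁) = Σ zᵢ(Kᵢ−1)/(1+ψ₁(Kᵢ−1)) = 0.
Feasibility: ΣzᵢKᵢ = 1.405, Σzᵢ/Kᵢ = 1.603 — both > 1, two phases present.
Newton iteration, ψ₁⁰ = 0.5:
  ψ₁ = 0.500: g = -0.1540, g' = -0.724 → ψ₁ = 0.287
  ψ₁ = 0.287: g = 0.0134, g' = -0.899 → ψ₁ = 0.302
  ψ₁ = 0.302: g = 0.0002, g' = -0.876 → ψ₁ = 0.303
Converged at ψ₁ = 0.303.
Drum-1 compositions:
  A: x = 0.149, y = 0.557
  B: x = 0.232, y = 0.169
  C: x = 0.369, y = 0.197
  D: x = 0.251, y = 0.077
Drum-2 feed = drum-1 liquid: z₂ = (0.1486, 0.2319, 0.3690, 0.2505).
Drum 2:
Iterate (Newton) starting at ψ₂ = 0.5:
  ψ₂ = 0.500: g = -0.0086, g' = -0.439 → ψ₂ = 0.480
  ψ₂ = 0.480: g = 0.0001, g' = -0.453 → ψ₂ = 0.481
Converged at ψ₂ = 0.481.
  A: x = 0.045, y = 0.261
  B: x = 0.218, y = 0.247
  C: x = 0.402, y = 0.333
  D: x = 0.335, y = 0.159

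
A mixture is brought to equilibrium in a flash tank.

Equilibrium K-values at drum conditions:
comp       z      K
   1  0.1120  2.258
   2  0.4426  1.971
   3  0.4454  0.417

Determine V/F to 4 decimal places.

Rachford–Rice: g(V/F) = Σ zᵢ(Kᵢ−1)/(1+V/F(Kᵢ−1)) = 0.
Check two-phase: ΣzᵢKᵢ = 1.3110 > 1 and Σzᵢ/Kᵢ = 1.3423 > 1, so g(0) = 0.3110 > 0 and g(1) = -0.3423 < 0.
Newton–Raphson from V/F = 0.32:
  V/F = 0.3200: g = 0.10912, g' = -0.5618 → V/F = 0.5142
  V/F = 0.5142: g = 0.00134, g' = -0.5598 → V/F = 0.5166
Converged at V/F = 0.5166.

V/F = 0.5166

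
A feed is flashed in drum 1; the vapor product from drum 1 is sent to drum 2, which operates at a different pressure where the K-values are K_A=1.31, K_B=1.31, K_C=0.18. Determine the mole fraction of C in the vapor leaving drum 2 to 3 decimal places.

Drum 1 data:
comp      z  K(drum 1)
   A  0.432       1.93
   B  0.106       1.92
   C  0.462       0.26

Drum 1:
Material balance + equilibrium reduce to Σ zᵢ(Kᵢ−1)/(1+ψ₁(Kᵢ−1)) = 0.
g(0) = ΣzᵢKᵢ − 1 = 0.157 and g(1) = 1 − Σzᵢ/Kᵢ = -1.056, so a root lies in (0, 1).
Newton–Raphson from ψ₁ = 0.5:
  ψ₁ = 0.500: g = -0.2016, g' = -0.854 → ψ₁ = 0.264
  ψ₁ = 0.264: g = -0.0237, g' = -0.690 → ψ₁ = 0.229
Converged at ψ₁ = 0.229.
Drum-1 compositions:
  A: x = 0.356, y = 0.687
  B: x = 0.088, y = 0.168
  C: x = 0.556, y = 0.145
Drum-2 feed = drum-1 vapor: z₂ = (0.6873, 0.1681, 0.1447).
Drum 2:
Newton iteration, ψ₂⁰ = 0.5:
  ψ₂ = 0.500: g = 0.0285, g' = -0.341 → ψ₂ = 0.584
  ψ₂ = 0.584: g = -0.0030, g' = -0.417 → ψ₂ = 0.577
  ψ₂ = 0.577: g = -0.0000, g' = -0.409 → ψ₂ = 0.576
Converged at ψ₂ = 0.576.
  A: x = 0.583, y = 0.764
  B: x = 0.143, y = 0.187
  C: x = 0.274, y = 0.049

y_C (drum 2) = 0.049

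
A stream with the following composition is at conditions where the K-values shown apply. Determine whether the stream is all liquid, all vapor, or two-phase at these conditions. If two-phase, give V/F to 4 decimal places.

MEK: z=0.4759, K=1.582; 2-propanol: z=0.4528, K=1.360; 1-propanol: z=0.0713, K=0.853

ΣzᵢKᵢ = 1.4295; Σzᵢ/Kᵢ = 0.7174.
Since Σzᵢ/Kᵢ < 1 the mixture is above its dew point — single vapor phase.

all vapor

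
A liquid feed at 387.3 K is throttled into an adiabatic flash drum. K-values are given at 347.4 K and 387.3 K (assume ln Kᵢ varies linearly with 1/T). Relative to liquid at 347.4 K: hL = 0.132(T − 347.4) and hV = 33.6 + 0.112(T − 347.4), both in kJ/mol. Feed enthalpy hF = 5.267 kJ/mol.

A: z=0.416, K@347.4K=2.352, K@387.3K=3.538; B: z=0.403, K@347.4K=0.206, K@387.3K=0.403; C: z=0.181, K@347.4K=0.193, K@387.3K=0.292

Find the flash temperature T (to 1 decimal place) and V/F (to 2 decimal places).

T = 352.2 K, V/F = 0.14

Adiabatic flash: solve Rachford–Rice at each trial T, then check hF = ψ·hV(T) + (1−ψ)·hL(T).
  T = 347.4 K: K = (2.352, 0.206, 0.193), RR gives ψ = 0.089, H_out = 3.001 kJ/mol
  T = 387.3 K: K = (3.538, 0.403, 0.292), RR gives ψ = 0.427, H_out = 19.277 kJ/mol
  T = 367.4 K: K = (2.918, 0.294, 0.240), RR gives ψ = 0.271, H_out = 11.633 kJ/mol
  T = 357.4 K: K = (2.628, 0.247, 0.216), RR gives ψ = 0.187, H_out = 7.559 kJ/mol
  T = 352.4 K: K = (2.488, 0.226, 0.204), RR gives ψ = 0.140, H_out = 5.362 kJ/mol
  T = 349.9 K: K = (2.420, 0.216, 0.199), RR gives ψ = 0.116, H_out = 4.205 kJ/mol
  T = 351.1 K: K = (2.452, 0.221, 0.201), RR gives ψ = 0.128, H_out = 4.766 kJ/mol
Linear interpolation between T = 351.1 (H_out = 4.766) and T = 352.4 (H_out = 5.362) on hF = 5.267 gives T ≈ 352.2 K, at which ψ = 0.14.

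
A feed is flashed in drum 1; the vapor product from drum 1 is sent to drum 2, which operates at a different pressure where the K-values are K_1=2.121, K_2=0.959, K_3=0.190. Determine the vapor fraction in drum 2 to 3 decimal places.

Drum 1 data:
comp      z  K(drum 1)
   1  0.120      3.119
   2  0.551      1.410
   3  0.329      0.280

Drum 1:
Material balance + equilibrium reduce to Σ zᵢ(Kᵢ−1)/(1+ψ₁(Kᵢ−1)) = 0.
Feasibility: ΣzᵢKᵢ = 1.243, Σzᵢ/Kᵢ = 1.604 — both > 1, two phases present.
Newton iteration, ψ₁⁰ = 0.35:
  ψ₁ = 0.350: g = 0.0269, g' = -0.553 → ψ₁ = 0.399
  ψ₁ = 0.399: g = -0.0002, g' = -0.562 → ψ₁ = 0.398
Converged at ψ₁ = 0.398.
Drum-1 compositions:
  1: x = 0.065, y = 0.203
  2: x = 0.474, y = 0.668
  3: x = 0.461, y = 0.129
Drum-2 feed = drum-1 vapor: z₂ = (0.2030, 0.6679, 0.1292).
Drum 2:
Material balance + equilibrium reduce to Σ zᵢ(Kᵢ−1)/(1+ψ₂(Kᵢ−1)) = 0.
Feasibility: ΣzᵢKᵢ = 1.096, Σzᵢ/Kᵢ = 1.472 — both > 1, two phases present.
Iterate (Newton) starting at ψ₂ = 0.5:
  ψ₂ = 0.500: g = -0.0580, g' = -0.345 → ψ₂ = 0.332
  ψ₂ = 0.332: g = -0.0051, g' = -0.295 → ψ₂ = 0.315
Converged at ψ₂ = 0.315.
  1: x = 0.150, y = 0.318
  2: x = 0.677, y = 0.649
  3: x = 0.173, y = 0.033

V/F (drum 2) = 0.315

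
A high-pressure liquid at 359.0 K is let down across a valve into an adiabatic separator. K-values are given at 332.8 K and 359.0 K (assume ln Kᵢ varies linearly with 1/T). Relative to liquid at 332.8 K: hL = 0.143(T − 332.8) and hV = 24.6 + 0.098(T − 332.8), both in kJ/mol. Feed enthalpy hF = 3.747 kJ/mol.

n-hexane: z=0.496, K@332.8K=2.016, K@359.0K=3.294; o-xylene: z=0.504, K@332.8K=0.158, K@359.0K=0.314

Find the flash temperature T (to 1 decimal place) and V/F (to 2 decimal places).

Adiabatic flash: solve Rachford–Rice at each trial T, then check hF = ψ·hV(T) + (1−ψ)·hL(T).
  T = 332.8 K: K = (2.016, 0.158), RR gives ψ = 0.093, H_out = 2.288 kJ/mol
  T = 359.0 K: K = (3.294, 0.314), RR gives ψ = 0.503, H_out = 15.535 kJ/mol
  T = 345.9 K: K = (2.601, 0.226), RR gives ψ = 0.326, H_out = 9.695 kJ/mol
  T = 339.4 K: K = (2.298, 0.190), RR gives ψ = 0.224, H_out = 6.382 kJ/mol
  T = 336.1 K: K = (2.154, 0.173), RR gives ψ = 0.163, H_out = 4.460 kJ/mol
  T = 334.5 K: K = (2.086, 0.166), RR gives ψ = 0.131, H_out = 3.443 kJ/mol
Linear interpolation between T = 334.5 (H_out = 3.443) and T = 336.1 (H_out = 4.460) on hF = 3.747 gives T ≈ 335.0 K, at which ψ = 0.14.

T = 335.0 K, V/F = 0.14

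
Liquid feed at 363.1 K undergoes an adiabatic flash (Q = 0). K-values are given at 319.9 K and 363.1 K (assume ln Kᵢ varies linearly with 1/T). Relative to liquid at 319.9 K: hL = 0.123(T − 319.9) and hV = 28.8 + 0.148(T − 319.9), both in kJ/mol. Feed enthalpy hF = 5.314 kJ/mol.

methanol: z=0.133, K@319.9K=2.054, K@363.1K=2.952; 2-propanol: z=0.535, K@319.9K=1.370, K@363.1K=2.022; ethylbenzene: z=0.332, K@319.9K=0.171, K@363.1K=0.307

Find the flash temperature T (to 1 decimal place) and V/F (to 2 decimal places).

Adiabatic flash: solve Rachford–Rice at each trial T, then check hF = ψ·hV(T) + (1−ψ)·hL(T).
  T = 319.9 K: K = (2.054, 1.370, 0.171), RR gives ψ = 0.138, H_out = 3.970 kJ/mol
  T = 363.1 K: K = (2.952, 2.022, 0.307), RR gives ψ = 0.679, H_out = 25.598 kJ/mol
  T = 341.5 K: K = (2.491, 1.685, 0.233), RR gives ψ = 0.464, H_out = 16.282 kJ/mol
  T = 330.7 K: K = (2.269, 1.524, 0.201), RR gives ψ = 0.326, H_out = 10.815 kJ/mol
  T = 325.3 K: K = (2.161, 1.446, 0.186), RR gives ψ = 0.241, H_out = 7.629 kJ/mol
  T = 322.6 K: K = (2.107, 1.408, 0.178), RR gives ψ = 0.192, H_out = 5.870 kJ/mol
  T = 321.2 K: K = (2.079, 1.388, 0.174), RR gives ψ = 0.165, H_out = 4.904 kJ/mol
Linear interpolation between T = 321.2 (H_out = 4.904) and T = 322.6 (H_out = 5.870) on hF = 5.314 gives T ≈ 321.8 K, at which ψ = 0.18.

T = 321.8 K, V/F = 0.18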